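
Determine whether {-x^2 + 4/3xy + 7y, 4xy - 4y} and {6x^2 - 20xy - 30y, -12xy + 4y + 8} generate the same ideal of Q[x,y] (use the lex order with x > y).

For a fixed monomial order, each ideal has a unique reduced Gröbner basis; comparing bases decides equality.
Buchberger on the first generating set:
f_1 = -x^2 + 4/3xy + 7y, LT = x^2.
f_2 = 4xy - 4y, LT = xy.

S(f_1,f_2): lcm = x^2y. S = -4/3xy^2 + xy - 7y^2.
  reduce S modulo (f_1, f_2):
  remainder -25/3y^2 + y ≠ 0; add g_3 = -25/3y^2 + y to the basis.

The other S-polynomials (S(f_1,g_3), S(f_2,g_3)) all reduce to 0 modulo the current basis, so we have a Gröbner basis.
Inter-reduce: drop elements whose leading term is divisible by another's, tail-reduce, and make monic.
Reduced Gröbner basis: {x^2 - 25/3y, xy - y, y^2 - 3/25y}.

Buchberger on the second generating set:
h_1 = 6x^2 - 20xy - 30y, LT = x^2.
h_2 = -12xy + 4y + 8, LT = xy.

S(h_1,h_2): lcm = x^2y. S = -10/3xy^2 + 1/3xy + 2/3x - 5y^2.
  reduce S modulo (h_1, h_2):
  remainder 2/3x - 55/9y^2 - 19/9y + 2/9 ≠ 0; add k_3 = 2/3x - 55/9y^2 - 19/9y + 2/9 to the basis.

S(h_2,k_3): lcm = xy. S = 55/6y^3 + 19/6y^2 - 2/3y - 2/3.
  reduce S modulo (h_1, h_2, k_3):
  remainder 55/6y^3 + 19/6y^2 - 2/3y - 2/3 ≠ 0; add k_4 = 55/6y^3 + 19/6y^2 - 2/3y - 2/3 to the basis.

The other S-polynomials (S(h_1,k_3), S(h_1,k_4), S(h_2,k_4), S(k_3,k_4)) all reduce to 0 modulo the current basis, so we have a Gröbner basis.
Inter-reduce: drop elements whose leading term is divisible by another's, tail-reduce, and make monic.
Reduced Gröbner basis: {x - 55/6y^2 - 19/6y + 1/3, y^3 + 19/55y^2 - 4/55y - 4/55}.

Since the reduced bases disagree, the two ideals are not the same.

No, the ideals differ.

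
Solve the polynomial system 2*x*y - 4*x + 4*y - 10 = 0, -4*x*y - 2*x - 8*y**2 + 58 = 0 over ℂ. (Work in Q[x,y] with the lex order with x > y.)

Compute a lex Gröbner basis by Buchberger's algorithm.
f_1 = 2*x*y - 4*x + 4*y - 10, LT = x*y.
f_2 = -4*x*y - 2*x - 8*y**2 + 58, LT = x*y.

S(f_1,f_2): lcm = x*y. S = -5/2*x - 2*y**2 + 2*y + 19/2.
  leading term x: no divisor's leading term divides it; move -5/2*x to the remainder.
  leading term y**2: no divisor's leading term divides it; move -2*y**2 to the remainder.
  leading term y: no divisor's leading term divides it; move 2*y to the remainder.
  leading term 1: no divisor's leading term divides it; move 19/2 to the remainder.
  remainder -5/2*x - 2*y**2 + 2*y + 19/2 ≠ 0; add h_3 = -5/2*x - 2*y**2 + 2*y + 19/2 to the basis.

S(f_1,h_3): lcm = x*y. S = -2*x - 4/5*y**3 + 4/5*y**2 + 29/5*y - 5.
  leading term x: subtract (4/5)·h_3 from -2*x - 4/5*y**3 + 4/5*y**2 + 29/5*y - 5 → -4/5*y**3 + 12/5*y**2 + 21/5*y - 63/5
  leading term y**3: no divisor's leading term divides it; move -4/5*y**3 to the remainder.
  leading term y**2: no divisor's leading term divides it; move 12/5*y**2 to the remainder.
  leading term y: no divisor's leading term divides it; move 21/5*y to the remainder.
  leading term 1: no divisor's leading term divides it; move -63/5 to the remainder.
  remainder -4/5*y**3 + 12/5*y**2 + 21/5*y - 63/5 ≠ 0; add h_4 = -4/5*y**3 + 12/5*y**2 + 21/5*y - 63/5 to the basis.

The other S-polynomials (S(f_2,h_3), S(f_1,h_4), S(f_2,h_4), S(h_3,h_4)) all reduce to 0 modulo the current basis, so we have a Gröbner basis.
Inter-reduce: drop elements whose leading term is divisible by another's, tail-reduce, and make monic.
Reduced Gröbner basis: {x + 4/5*y**2 - 4/5*y - 19/5, y**3 - 3*y**2 - 21/4*y + 63/4}.

Since the basis is lex-ordered, y**3 - 3*y**2 - 21/4*y + 63/4 is univariate in y. Its roots are {3, -sqrt(21)/2, sqrt(21)/2}. Back-substituting each root into the other basis elements fixes the other coordinates.
  y = 3: the earlier basis element becomes x + 1 = 0, giving x = -1 — point (-1, 3).
  y = -sqrt(21)/2: the earlier basis element becomes x + 2/5 + 2*sqrt(21)/5 = 0, giving x = -2*sqrt(21)/5 - 2/5 — point (-2*sqrt(21)/5 - 2/5, -sqrt(21)/2).
  y = sqrt(21)/2: the earlier basis element becomes x - 2*sqrt(21)/5 + 2/5 = 0, giving x = -2/5 + 2*sqrt(21)/5 — point (-2/5 + 2*sqrt(21)/5, sqrt(21)/2).
Each listed point satisfies every original equation (direct substitution).

{(-1, 3), (-2*sqrt(21)/5 - 2/5, -sqrt(21)/2), (-2/5 + 2*sqrt(21)/5, sqrt(21)/2)}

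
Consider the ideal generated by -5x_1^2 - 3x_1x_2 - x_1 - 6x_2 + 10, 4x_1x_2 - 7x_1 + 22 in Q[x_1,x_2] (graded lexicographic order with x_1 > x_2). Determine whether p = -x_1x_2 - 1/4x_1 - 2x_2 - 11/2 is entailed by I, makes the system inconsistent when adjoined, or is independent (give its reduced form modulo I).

Adjoining -x_1x_2 - 1/4x_1 - 2x_2 - 11/2 makes the ideal the whole ring: the system is inconsistent.

First compute the reduced Gröbner basis of I by Buchberger's algorithm.
f_1 = -5x_1^2 - 3x_1x_2 - x_1 - 6x_2 + 10, LT = x_1^2.
f_2 = 4x_1x_2 - 7x_1 + 22, LT = x_1x_2.

S(f_1,f_2): lcm = x_1^2x_2. S = 3/5x_1x_2^2 + 7/4x_1^2 + 1/5x_1x_2 + 6/5x_2^2 - 11/2x_1 - 2x_2.
  leading term x_1x_2^2: subtract (3/20x_2)·f_2 from 3/5x_1x_2^2 + 7/4x_1^2 + 1/5x_1x_2 + 6/5x_2^2 - 11/2x_1 - 2x_2 → 7/4x_1^2 + 5/4x_1x_2 + 6/5x_2^2 - 11/2x_1 - 53/10x_2
  leading term x_1^2: subtract (-7/20)·f_1 from 7/4x_1^2 + 5/4x_1x_2 + 6/5x_2^2 - 11/2x_1 - 53/10x_2 → 1/5x_1x_2 + 6/5x_2^2 - 117/20x_1 - 37/5x_2 + 7/2
  leading term x_1x_2: subtract (1/20)·f_2 from 1/5x_1x_2 + 6/5x_2^2 - 117/20x_1 - 37/5x_2 + 7/2 → 6/5x_2^2 - 11/2x_1 - 37/5x_2 + 12/5
  leading term x_2^2: no divisor's leading term divides it; move 6/5x_2^2 to the remainder.
  leading term x_1: no divisor's leading term divides it; move -11/2x_1 to the remainder.
  leading term x_2: no divisor's leading term divides it; move -37/5x_2 to the remainder.
  leading term 1: no divisor's leading term divides it; move 12/5 to the remainder.
  remainder 6/5x_2^2 - 11/2x_1 - 37/5x_2 + 12/5 ≠ 0; add h_3 = 6/5x_2^2 - 11/2x_1 - 37/5x_2 + 12/5 to the basis.

The other S-polynomials (S(f_1,h_3), S(f_2,h_3)) all reduce to 0 modulo the current basis, so we have a Gröbner basis.
Inter-reduce: drop elements whose leading term is divisible by another's, tail-reduce, and make monic.
Reduced Gröbner basis: {x_1^2 + 5/4x_1 + 6/5x_2 - 53/10, x_1x_2 - 7/4x_1 + 11/2, x_2^2 - 55/12x_1 - 37/6x_2 + 2}.
Label its elements g_1 = x_1^2 + 5/4x_1 + 6/5x_2 - 53/10, g_2 = x_1x_2 - 7/4x_1 + 11/2, g_3 = x_2^2 - 55/12x_1 - 37/6x_2 + 2.

Reduce p = -x_1x_2 - 1/4x_1 - 2x_2 - 11/2 modulo G:
  leading term x_1x_2: subtract (-1)·g_2 from -x_1x_2 - 1/4x_1 - 2x_2 - 11/2 → -2x_1 - 2x_2
  leading term x_1: no divisor's leading term divides it; move -2x_1 to the remainder.
  leading term x_2: no divisor's leading term divides it; move -2x_2 to the remainder.
  normal form = -2x_1 - 2x_2.
The normal form is nonzero, so p ∉ I. Since p minus its normal form lies in I, I + (p) = I + (r) where r = -2x_1 - 2x_2; decide whether this ideal is the whole ring.
Run Buchberger on G together with r (pairs among the g_i already reduce to 0 since G is a Gröbner basis):
g_1 = x_1^2 + 5/4x_1 + 6/5x_2 - 53/10, LT = x_1^2.
g_2 = x_1x_2 - 7/4x_1 + 11/2, LT = x_1x_2.
g_3 = x_2^2 - 55/12x_1 - 37/6x_2 + 2, LT = x_2^2.
r = -2x_1 - 2x_2, LT = x_1.

S(g_1,r): lcm = x_1^2. S = -x_1x_2 + 5/4x_1 + 6/5x_2 - 53/10.
  leading term x_1x_2: subtract (-1)·g_2 from -x_1x_2 + 5/4x_1 + 6/5x_2 - 53/10 → -1/2x_1 + 6/5x_2 + 1/5
  leading term x_1: subtract (1/4)·r from -1/2x_1 + 6/5x_2 + 1/5 → 17/10x_2 + 1/5
  leading term x_2: no divisor's leading term divides it; move 17/10x_2 to the remainder.
  leading term 1: no divisor's leading term divides it; move 1/5 to the remainder.
  remainder 17/10x_2 + 1/5 ≠ 0; add m_5 = 17/10x_2 + 1/5 to the basis.

S(g_2,r): lcm = x_1x_2. S = -x_2^2 - 7/4x_1 + 11/2.
  leading term x_2^2: subtract (-1)·g_3 from -x_2^2 - 7/4x_1 + 11/2 → -19/3x_1 - 37/6x_2 + 15/2
  leading term x_1: subtract (19/6)·r from -19/3x_1 - 37/6x_2 + 15/2 → 1/6x_2 + 15/2
  leading term x_2: subtract (5/51)·m_5 from 1/6x_2 + 15/2 → 763/102
  leading term 1: no divisor's leading term divides it; move 763/102 to the remainder.
  remainder 763/102 ≠ 0; add m_6 = 763/102 to the basis.

The other S-polynomials (S(g_1,g_2), S(g_1,g_3), S(g_2,g_3), S(g_3,r), S(g_1,m_5), S(g_2,m_5), S(g_3,m_5), S(r,m_5), S(g_1,m_6), S(g_2,m_6), S(g_3,m_6), S(r,m_6), S(m_5,m_6)) all reduce to 0 modulo the current basis, so we have a Gröbner basis.
Inter-reduce: drop elements whose leading term is divisible by another's, tail-reduce, and make monic.
Reduced Gröbner basis: {1}.
The reduced Gröbner basis of I + (p) is {1}: the ideal is the whole ring, so the enlarged system has no common solution — adjoining p is inconsistent.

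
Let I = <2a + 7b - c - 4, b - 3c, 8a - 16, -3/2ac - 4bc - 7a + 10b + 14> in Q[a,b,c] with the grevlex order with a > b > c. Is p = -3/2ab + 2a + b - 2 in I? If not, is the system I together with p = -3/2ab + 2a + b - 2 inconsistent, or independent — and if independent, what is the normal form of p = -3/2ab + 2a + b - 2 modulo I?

Adjoining -3/2ab + 2a + b - 2 makes the ideal the whole ring: the system is inconsistent.

First compute the reduced Gröbner basis of I by Buchberger's algorithm.
f_1 = 2a + 7b - c - 4, LT = a.
f_2 = b - 3c, LT = b.
f_3 = 8a - 16, LT = a.
f_4 = -3/2ac - 4bc - 7a + 10b + 14, LT = ac.

S(f_1,f_2): leading monomials are coprime, so the S-polynomial reduces to 0 (Buchberger's first criterion).
S(f_1,f_3): lcm = a. S = 7/2b - 1/2c.
  leading term b: subtract (7/2)·f_2 from 7/2b - 1/2c → 10c
  leading term c: no divisor's leading term divides it; move 10c to the remainder.
  remainder 10c ≠ 0; add h_5 = 10c to the basis.

S(f_1,f_4): lcm = ac. S = 5/6bc - 1/2c^2 - 14/3a + 20/3b - 2c + 28/3.
  leading term bc: subtract (5/6c)·f_2 from 5/6bc - 1/2c^2 - 14/3a + 20/3b - 2c + 28/3 → 2c^2 - 14/3a + 20/3b - 2c + 28/3
  leading term c^2: subtract (1/5c)·h_5 from 2c^2 - 14/3a + 20/3b - 2c + 28/3 → -14/3a + 20/3b - 2c + 28/3
  leading term a: subtract (-7/3)·f_1 from -14/3a + 20/3b - 2c + 28/3 → 23b - 13/3c
  leading term b: subtract (23)·f_2 from 23b - 13/3c → 194/3c
  leading term c: subtract (97/15)·h_5 from 194/3c → 0
  remainder 0.

S(f_2,f_3): leading monomials are coprime, so the S-polynomial reduces to 0 (Buchberger's first criterion).
S(f_2,f_4): leading monomials are coprime, so the S-polynomial reduces to 0 (Buchberger's first criterion).
S(f_3,f_4): lcm = ac. S = -8/3bc - 14/3a + 20/3b - 2c + 28/3.
  leading term bc: subtract (-8/3c)·f_2 from -8/3bc - 14/3a + 20/3b - 2c + 28/3 → -8c^2 - 14/3a + 20/3b - 2c + 28/3
  leading term c^2: subtract (-4/5c)·h_5 from -8c^2 - 14/3a + 20/3b - 2c + 28/3 → -14/3a + 20/3b - 2c + 28/3
  leading term a: subtract (-7/3)·f_1 from -14/3a + 20/3b - 2c + 28/3 → 23b - 13/3c
  leading term b: subtract (23)·f_2 from 23b - 13/3c → 194/3c
  leading term c: subtract (97/15)·h_5 from 194/3c → 0
  remainder 0.

S(f_1,h_5): leading monomials are coprime, so the S-polynomial reduces to 0 (Buchberger's first criterion).
S(f_2,h_5): leading monomials are coprime, so the S-polynomial reduces to 0 (Buchberger's first criterion).
S(f_3,h_5): leading monomials are coprime, so the S-polynomial reduces to 0 (Buchberger's first criterion).
S(f_4,h_5): lcm = ac. S = 8/3bc + 14/3a - 20/3b - 28/3.
  leading term bc: subtract (8/3c)·f_2 from 8/3bc + 14/3a - 20/3b - 28/3 → 8c^2 + 14/3a - 20/3b - 28/3
  leading term c^2: subtract (4/5c)·h_5 from 8c^2 + 14/3a - 20/3b - 28/3 → 14/3a - 20/3b - 28/3
  leading term a: subtract (7/3)·f_1 from 14/3a - 20/3b - 28/3 → -23b + 7/3c
  leading term b: subtract (-23)·f_2 from -23b + 7/3c → -200/3c
  leading term c: subtract (-20/3)·h_5 from -200/3c → 0
  remainder 0.

Every S-polynomial of the final basis reduces to 0, so we have a Gröbner basis.
Inter-reduce: drop elements whose leading term is divisible by another's, tail-reduce, and make monic.
Reduced Gröbner basis: {a - 2, b, c}.
Label its elements g_1 = a - 2, g_2 = b, g_3 = c.

Reduce p = -3/2ab + 2a + b - 2 modulo G:
  leading term ab: subtract (-3/2b)·g_1 from -3/2ab + 2a + b - 2 → 2a - 2b - 2
  leading term a: subtract (2)·g_1 from 2a - 2b - 2 → -2b + 2
  leading term b: subtract (-2)·g_2 from -2b + 2 → 2
  leading term 1: no divisor's leading term divides it; move 2 to the remainder.
  normal form = 2.
The normal form is nonzero, so p ∉ I. Since p minus its normal form lies in I, I + (p) = I + (r) where r = 2; decide whether this ideal is the whole ring.
Here r = 2 is a nonzero constant, hence a unit: 1 ∈ I + (p), the Gröbner basis of I + (p) is {1}, and the enlarged system has no common solution — adjoining p is inconsistent.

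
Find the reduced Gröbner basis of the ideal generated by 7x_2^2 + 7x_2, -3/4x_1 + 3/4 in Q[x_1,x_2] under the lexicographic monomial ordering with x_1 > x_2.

f_1 = 7x_2^2 + 7x_2, LT = x_2^2.
f_2 = -3/4x_1 + 3/4, LT = x_1.

The S-polynomials (S(f_1,f_2)) all reduce to 0 modulo the current basis, so we have a Gröbner basis.

G = {x_1 - 1, x_2^2 + x_2}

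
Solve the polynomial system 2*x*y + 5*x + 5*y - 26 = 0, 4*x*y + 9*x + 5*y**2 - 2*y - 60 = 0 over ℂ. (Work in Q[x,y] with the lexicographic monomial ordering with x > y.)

{(36, -2), (45/4, -11/10), (1, 3)}

Compute a lex Gröbner basis by Buchberger's algorithm.
f_1 = 2*x*y + 5*x + 5*y - 26, LT = x*y.
f_2 = 4*x*y + 9*x + 5*y**2 - 2*y - 60, LT = x*y.

S(f_1,f_2): lcm = x*y. S = 1/4*x - 5/4*y**2 + 3*y + 2.
  leading term x: no divisor's leading term divides it; move 1/4*x to the remainder.
  leading term y**2: no divisor's leading term divides it; move -5/4*y**2 to the remainder.
  leading term y: no divisor's leading term divides it; move 3*y to the remainder.
  leading term 1: no divisor's leading term divides it; move 2 to the remainder.
  remainder 1/4*x - 5/4*y**2 + 3*y + 2 ≠ 0; add h_3 = 1/4*x - 5/4*y**2 + 3*y + 2 to the basis.

S(f_1,h_3): lcm = x*y. S = 5/2*x + 5*y**3 - 12*y**2 - 11/2*y - 13.
  leading term x: subtract (10)·h_3 from 5/2*x + 5*y**3 - 12*y**2 - 11/2*y - 13 → 5*y**3 + 1/2*y**2 - 71/2*y - 33
  leading term y**3: no divisor's leading term divides it; move 5*y**3 to the remainder.
  leading term y**2: no divisor's leading term divides it; move 1/2*y**2 to the remainder.
  leading term y: no divisor's leading term divides it; move -71/2*y to the remainder.
  leading term 1: no divisor's leading term divides it; move -33 to the remainder.
  remainder 5*y**3 + 1/2*y**2 - 71/2*y - 33 ≠ 0; add h_4 = 5*y**3 + 1/2*y**2 - 71/2*y - 33 to the basis.

The other S-polynomials (S(f_2,h_3), S(f_1,h_4), S(f_2,h_4), S(h_3,h_4)) all reduce to 0 modulo the current basis, so we have a Gröbner basis.
Inter-reduce: drop elements whose leading term is divisible by another's, tail-reduce, and make monic.
Reduced Gröbner basis: {x - 5*y**2 + 12*y + 8, y**3 + 1/10*y**2 - 71/10*y - 33/5}.

The lex basis is triangular: the last element involves only y. Solving y**3 + 1/10*y**2 - 71/10*y - 33/5 = 0 gives y ∈ {-2, -11/10, 3}; substituting each value into the earlier elements determines the remaining variables.
  y = -2: the earlier basis element becomes x - 36 = 0, giving x = 36 — point (36, -2).
  y = -11/10: the earlier basis element becomes x - 45/4 = 0, giving x = 45/4 — point (45/4, -11/10).
  y = 3: the earlier basis element becomes x - 1 = 0, giving x = 1 — point (1, 3).
Each listed point satisfies every original equation (direct substitution).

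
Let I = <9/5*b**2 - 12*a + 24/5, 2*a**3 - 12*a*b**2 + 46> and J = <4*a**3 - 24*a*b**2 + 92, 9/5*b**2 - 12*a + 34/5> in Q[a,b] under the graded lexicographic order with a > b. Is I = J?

Equality of ideals is decidable: compute both reduced Gröbner bases (unique for the ordering) and check whether they agree.
Buchberger on the first generating set:
f_1 = 9/5*b**2 - 12*a + 24/5, LT = b**2.
f_2 = 2*a**3 - 12*a*b**2 + 46, LT = a**3.

The S-polynomials (S(f_1,f_2)) all reduce to 0 modulo the current basis, so we have a Gröbner basis.
Inter-reduce: drop elements whose leading term is divisible by another's, tail-reduce, and make monic.
Reduced Gröbner basis: {a**3 - 40*a**2 + 16*a + 23, b**2 - 20/3*a + 8/3}.

Buchberger on the second generating set:
h_1 = 4*a**3 - 24*a*b**2 + 92, LT = a**3.
h_2 = 9/5*b**2 - 12*a + 34/5, LT = b**2.

The S-polynomials (S(h_1,h_2)) all reduce to 0 modulo the current basis, so we have a Gröbner basis.
Inter-reduce: drop elements whose leading term is divisible by another's, tail-reduce, and make monic.
Reduced Gröbner basis: {a**3 - 40*a**2 + 68/3*a + 23, b**2 - 20/3*a + 34/9}.

These differ, so the ideals are not equal.
The choice of monomial ordering does not affect the verdict — as long as both bases are computed under the same ordering, their equality decides ideal equality.

No, the ideals differ.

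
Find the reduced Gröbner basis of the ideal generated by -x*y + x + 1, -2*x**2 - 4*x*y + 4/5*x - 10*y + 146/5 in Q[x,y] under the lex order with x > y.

G = {x + 5*y**2 - 88/5*y + 71/5, y**3 - 113/25*y**2 + 159/25*y - 66/25}

This is the nonlinear analogue of row-reducing a linear system.

f_1 = -x*y + x + 1, LT = x*y.
f_2 = -2*x**2 - 4*x*y + 4/5*x - 10*y + 146/5, LT = x**2.

S(f_1,f_2): lcm = x**2*y. S = -x**2 - 2*x*y**2 + 2/5*x*y - x - 5*y**2 + 73/5*y.
  reduce S modulo (f_1, f_2):
  remainder -x - 5*y**2 + 88/5*y - 71/5 ≠ 0; add g_3 = -x - 5*y**2 + 88/5*y - 71/5 to the basis.

S(f_1,g_3): lcm = x*y. S = -x - 5*y**3 + 88/5*y**2 - 71/5*y - 1.
  reduce S modulo (f_1, f_2, g_3):
  remainder -5*y**3 + 113/5*y**2 - 159/5*y + 66/5 ≠ 0; add g_4 = -5*y**3 + 113/5*y**2 - 159/5*y + 66/5 to the basis.

The other S-polynomials (S(f_2,g_3), S(f_1,g_4), S(f_2,g_4), S(g_3,g_4)) all reduce to 0 modulo the current basis, so we have a Gröbner basis.
Inter-reduce: drop elements whose leading term is divisible by another's, tail-reduce, and make monic.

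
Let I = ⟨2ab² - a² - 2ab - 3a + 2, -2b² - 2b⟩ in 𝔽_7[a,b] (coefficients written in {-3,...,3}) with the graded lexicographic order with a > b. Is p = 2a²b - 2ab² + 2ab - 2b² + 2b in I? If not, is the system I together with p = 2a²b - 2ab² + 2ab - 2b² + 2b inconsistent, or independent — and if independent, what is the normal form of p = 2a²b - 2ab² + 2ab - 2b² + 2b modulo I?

First compute the reduced Gröbner basis of I by Buchberger's algorithm.
f_1 = 2ab² - a² - 2ab - 3a + 2, LT = ab².
f_2 = -2b² - 2b, LT = b².

S(f_1,f_2): lcm = ab². S = 3a² - 2ab + 2a + 1.
  leading term a²: no divisor's leading term divides it; move 3a² to the remainder.
  leading term ab: no divisor's leading term divides it; move -2ab to the remainder.
  leading term a: no divisor's leading term divides it; move 2a to the remainder.
  leading term 1: no divisor's leading term divides it; move 1 to the remainder.
  remainder 3a² - 2ab + 2a + 1 ≠ 0; add h_3 = 3a² - 2ab + 2a + 1 to the basis.

S(f_1,h_3): lcm = a²b². S = 3ab³ + 3a³ - a²b - 3ab² + 2a² + 2b² + a.
  leading term ab³: subtract (-2b)·f_1 from 3ab³ + 3a³ - a²b - 3ab² + 2a² + 2b² + a → 3a³ - 3a²b + 2a² + ab + 2b² + a - 3b
  leading term a³: subtract (a)·h_3 from 3a³ - 3a²b + 2a² + ab + 2b² + a - 3b → -a²b + ab + 2b² - 3b
  leading term a²b: subtract (2b)·h_3 from -a²b + ab + 2b² - 3b → -3ab² - 3ab + 2b² + 2b
  leading term ab²: subtract (2)·f_1 from -3ab² - 3ab + 2b² + 2b → 2a² + ab + 2b² - a + 2b + 3
  leading term a²: subtract (3)·h_3 from 2a² + ab + 2b² - a + 2b + 3 → 2b² + 2b
  leading term b²: subtract (-1)·f_2 from 2b² + 2b → 0
  remainder 0.

S(f_2,h_3): leading monomials are coprime, so the S-polynomial reduces to 0 (Buchberger's first criterion).
Every S-polynomial of the final basis reduces to 0, so we have a Gröbner basis.
Inter-reduce: drop elements whose leading term is divisible by another's, tail-reduce, and make monic.
Reduced Gröbner basis: {a² - 3ab + 3a - 2, b² + b}.
Label its elements g_1 = a² - 3ab + 3a - 2, g_2 = b² + b.

Reduce p = 2a²b - 2ab² + 2ab - 2b² + 2b modulo G:
  leading term a²b: subtract (2b)·g_1 from 2a²b - 2ab² + 2ab - 2b² + 2b → -3ab² + 3ab - 2b² - b
  leading term ab²: subtract (-3a)·g_2 from -3ab² + 3ab - 2b² - b → -ab - 2b² - b
  leading term ab: no divisor's leading term divides it; move -ab to the remainder.
  leading term b²: subtract (-2)·g_2 from -2b² - b → b
  leading term b: no divisor's leading term divides it; move b to the remainder.
  normal form = -ab + b.
The normal form is nonzero, so p ∉ I. Since p minus its normal form lies in I, I + (p) = I + (r) where r = -ab + b; decide whether this ideal is the whole ring.
Run Buchberger on G together with r (pairs among the g_i already reduce to 0 since G is a Gröbner basis):
g_1 = a² - 3ab + 3a - 2, LT = a².
g_2 = b² + b, LT = b².
r = -ab + b, LT = ab.

S(g_1,g_2): leading monomials are coprime, so the S-polynomial reduces to 0 (Buchberger's first criterion).
S(g_1,r): lcm = a²b. S = -3ab² - 3ab - 2b.
  leading term ab²: subtract (-3a)·g_2 from -3ab² - 3ab - 2b → -2b
  leading term b: no divisor's leading term divides it; move -2b to the remainder.
  remainder -2b ≠ 0; add m_4 = -2b to the basis.

S(g_2,r): lcm = ab². S = ab + b².
  leading term ab: subtract (-1)·r from ab + b² → b² + b
  leading term b²: subtract (1)·g_2 from b² + b → 0
  remainder 0.

S(g_1,m_4): leading monomials are coprime, so the S-polynomial reduces to 0 (Buchberger's first criterion).
S(g_2,m_4): lcm = b². S = b.
  leading term b: subtract (3)·m_4 from b → 0
  remainder 0.

S(r,m_4): lcm = ab. S = -b.
  leading term b: subtract (-3)·m_4 from -b → 0
  remainder 0.

Every S-polynomial of the final basis reduces to 0, so we have a Gröbner basis.
Inter-reduce: drop elements whose leading term is divisible by another's, tail-reduce, and make monic.
Reduced Gröbner basis: {a² + 3a - 2, b}.
The reduced Gröbner basis of I + (p) is {a² + 3a - 2, b} ≠ {1}, a proper ideal, so the enlarged system stays consistent: p is independent of I, with normal form -ab + b.

2a²b - 2ab² + 2ab - 2b² + 2b is independent of I; its normal form modulo I is -ab + b.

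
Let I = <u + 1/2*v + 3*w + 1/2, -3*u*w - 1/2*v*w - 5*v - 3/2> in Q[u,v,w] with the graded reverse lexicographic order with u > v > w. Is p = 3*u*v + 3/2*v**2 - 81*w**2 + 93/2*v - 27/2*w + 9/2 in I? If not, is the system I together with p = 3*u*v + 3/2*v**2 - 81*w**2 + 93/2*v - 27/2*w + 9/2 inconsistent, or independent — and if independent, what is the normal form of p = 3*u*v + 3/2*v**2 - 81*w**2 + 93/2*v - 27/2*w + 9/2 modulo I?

First compute the reduced Gröbner basis of I by Buchberger's algorithm.
f_1 = u + 1/2*v + 3*w + 1/2, LT = u.
f_2 = -3*u*w - 1/2*v*w - 5*v - 3/2, LT = u*w.

S(f_1,f_2): lcm = u*w. S = 1/3*v*w + 3*w**2 - 5/3*v + 1/2*w - 1/2.
  leading term v*w: no divisor's leading term divides it; move 1/3*v*w to the remainder.
  leading term w**2: no divisor's leading term divides it; move 3*w**2 to the remainder.
  leading term v: no divisor's leading term divides it; move -5/3*v to the remainder.
  leading term w: no divisor's leading term divides it; move 1/2*w to the remainder.
  leading term 1: no divisor's leading term divides it; move -1/2 to the remainder.
  remainder 1/3*v*w + 3*w**2 - 5/3*v + 1/2*w - 1/2 ≠ 0; add h_3 = 1/3*v*w + 3*w**2 - 5/3*v + 1/2*w - 1/2 to the basis.

The other S-polynomials (S(f_1,h_3), S(f_2,h_3)) all reduce to 0 modulo the current basis, so we have a Gröbner basis.
Inter-reduce: drop elements whose leading term is divisible by another's, tail-reduce, and make monic.
Reduced Gröbner basis: {v*w + 9*w**2 - 5*v + 3/2*w - 3/2, u + 1/2*v + 3*w + 1/2}.
Label its elements g_1 = v*w + 9*w**2 - 5*v + 3/2*w - 3/2, g_2 = u + 1/2*v + 3*w + 1/2.

Reduce p = 3*u*v + 3/2*v**2 - 81*w**2 + 93/2*v - 27/2*w + 9/2 modulo G:
  leading term u*v: subtract (3*v)·g_2 from 3*u*v + 3/2*v**2 - 81*w**2 + 93/2*v - 27/2*w + 9/2 → -9*v*w - 81*w**2 + 45*v - 27/2*w + 9/2
  leading term v*w: subtract (-9)·g_1 from -9*v*w - 81*w**2 + 45*v - 27/2*w + 9/2 → -9
  leading term 1: no divisor's leading term divides it; move -9 to the remainder.
  normal form = -9.
The normal form is nonzero, so p ∉ I. Since p minus its normal form lies in I, I + (p) = I + (r) where r = -9; decide whether this ideal is the whole ring.
Here r = -9 is a nonzero constant, hence a unit: 1 ∈ I + (p), the Gröbner basis of I + (p) is {1}, and the enlarged system has no common solution — adjoining p is inconsistent.

Adjoining 3*u*v + 3/2*v**2 - 81*w**2 + 93/2*v - 27/2*w + 9/2 makes the ideal the whole ring: the system is inconsistent.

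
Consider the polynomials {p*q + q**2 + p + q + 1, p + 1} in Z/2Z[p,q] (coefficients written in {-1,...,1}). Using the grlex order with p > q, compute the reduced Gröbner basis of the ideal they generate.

f_1 = p*q + q**2 + p + q + 1, LT = p*q.
f_2 = p + 1, LT = p.

S(f_1,f_2): lcm = p*q. S = q**2 + p + 1.
  leading term q**2: no divisor's leading term divides it; move q**2 to the remainder.
  leading term p: subtract (1)·f_2 from p + 1 → 0
  remainder q**2 ≠ 0; add g_3 = q**2 to the basis.

The other S-polynomials (S(f_1,g_3), S(f_2,g_3)) all reduce to 0 modulo the current basis, so we have a Gröbner basis.
Inter-reduce: drop elements whose leading term is divisible by another's, tail-reduce, and make monic.

G = {q**2, p + 1}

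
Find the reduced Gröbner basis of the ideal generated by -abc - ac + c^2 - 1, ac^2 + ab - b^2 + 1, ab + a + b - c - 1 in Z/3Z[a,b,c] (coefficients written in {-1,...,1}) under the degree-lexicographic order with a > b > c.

G = {b^3 + c^2 - b + c + 1, c^3 + b^2 + c^2 + b + c, ab + a + b - c - 1, ac + c^2 - a - 1, bc - c - 1}

The reduced Gröbner basis is the canonical form of the ideal for this ordering.

f_1 = -abc - ac + c^2 - 1, LT = abc.
f_2 = ac^2 + ab - b^2 + 1, LT = ac^2.
f_3 = ab + a + b - c - 1, LT = ab.

S(f_1,f_2): lcm = abc^2. S = -ab^2 + ac^2 + b^3 - c^3 - b + c.
  leading term ab^2: subtract (-b)·f_3 from -ab^2 + ac^2 + b^3 - c^3 - b + c → ac^2 + b^3 - c^3 + ab + b^2 - bc + b + c
  leading term ac^2: subtract (1)·f_2 from ac^2 + b^3 - c^3 + ab + b^2 - bc + b + c → b^3 - c^3 - b^2 - bc + b + c - 1
  leading term b^3: no divisor's leading term divides it; move b^3 to the remainder.
  leading term c^3: no divisor's leading term divides it; move -c^3 to the remainder.
  leading term b^2: no divisor's leading term divides it; move -b^2 to the remainder.
  leading term bc: no divisor's leading term divides it; move -bc to the remainder.
  leading term b: no divisor's leading term divides it; move b to the remainder.
  leading term c: no divisor's leading term divides it; move c to the remainder.
  leading term 1: no divisor's leading term divides it; move -1 to the remainder.
  remainder b^3 - c^3 - b^2 - bc + b + c - 1 ≠ 0; add g_4 = b^3 - c^3 - b^2 - bc + b + c - 1 to the basis.

S(f_1,f_3): lcm = abc. S = -bc + c + 1.
  leading term bc: no divisor's leading term divides it; move -bc to the remainder.
  leading term c: no divisor's leading term divides it; move c to the remainder.
  leading term 1: no divisor's leading term divides it; move 1 to the remainder.
  remainder -bc + c + 1 ≠ 0; add g_5 = -bc + c + 1 to the basis.

S(f_1,g_4): lcm = ab^3c. S = ac^4 - ab^2c + abc^2 - b^2c^2 - abc - ac^2 + ac + b^2.
  leading term ac^4: subtract (c^2)·f_2 from ac^4 - ab^2c + abc^2 - b^2c^2 - abc - ac^2 + ac + b^2 → -ab^2c - abc - ac^2 + ac + b^2 - c^2
  leading term ab^2c: subtract (b)·f_1 from -ab^2c - abc - ac^2 + ac + b^2 - c^2 → -ac^2 - bc^2 + ac + b^2 - c^2 + b
  leading term ac^2: subtract (-1)·f_2 from -ac^2 - bc^2 + ac + b^2 - c^2 + b → -bc^2 + ab + ac - c^2 + b + 1
  leading term bc^2: subtract (c)·g_5 from -bc^2 + ab + ac - c^2 + b + 1 → ab + ac + c^2 + b - c + 1
  leading term ab: subtract (1)·f_3 from ab + ac + c^2 + b - c + 1 → ac + c^2 - a - 1
  leading term ac: no divisor's leading term divides it; move ac to the remainder.
  leading term c^2: no divisor's leading term divides it; move c^2 to the remainder.
  leading term a: no divisor's leading term divides it; move -a to the remainder.
  leading term 1: no divisor's leading term divides it; move -1 to the remainder.
  remainder ac + c^2 - a - 1 ≠ 0; add g_6 = ac + c^2 - a - 1 to the basis.

S(f_3,g_4): lcm = ab^3. S = ac^3 - ab^2 + abc + b^3 - b^2c - ab - ac - b^2 + a.
  leading term ac^3: subtract (c)·f_2 from ac^3 - ab^2 + abc + b^3 - b^2c - ab - ac - b^2 + a → -ab^2 + b^3 - ab - ac - b^2 + a - c
  leading term ab^2: subtract (-b)·f_3 from -ab^2 + b^3 - ab - ac - b^2 + a - c → b^3 - ac - bc + a - b - c
  leading term b^3: subtract (1)·g_4 from b^3 - ac - bc + a - b - c → c^3 - ac + b^2 + a + b + c + 1
  leading term c^3: no divisor's leading term divides it; move c^3 to the remainder.
  leading term ac: subtract (-1)·g_6 from -ac + b^2 + a + b + c + 1 → b^2 + c^2 + b + c
  leading term b^2: no divisor's leading term divides it; move b^2 to the remainder.
  leading term c^2: no divisor's leading term divides it; move c^2 to the remainder.
  leading term b: no divisor's leading term divides it; move b to the remainder.
  leading term c: no divisor's leading term divides it; move c to the remainder.
  remainder c^3 + b^2 + c^2 + b + c ≠ 0; add g_7 = c^3 + b^2 + c^2 + b + c to the basis.

The other S-polynomials (S(f_2,f_3), S(f_2,g_4), S(f_1,g_5), S(f_2,g_5), S(f_3,g_5), S(g_4,g_5), S(f_1,g_6), S(f_2,g_6), S(f_3,g_6), S(g_4,g_6), S(g_5,g_6), S(f_1,g_7), S(f_2,g_7), S(f_3,g_7), S(g_4,g_7), S(g_5,g_7), S(g_6,g_7)) all reduce to 0 modulo the current basis, so we have a Gröbner basis.
Inter-reduce: drop elements whose leading term is divisible by another's, tail-reduce, and make monic.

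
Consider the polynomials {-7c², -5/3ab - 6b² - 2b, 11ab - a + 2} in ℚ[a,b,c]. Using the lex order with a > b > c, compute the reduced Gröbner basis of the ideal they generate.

G = {a + 198/5b² + 66/5b - 2, b³ + 8/33b² - 8/99b, c²}

f_1 = -7c², LT = c².
f_2 = -5/3ab - 6b² - 2b, LT = ab.
f_3 = 11ab - a + 2, LT = ab.

S(f_2,f_3): lcm = ab. S = 1/11a + 18/5b² + 6/5b - 2/11.
  leading term a: no divisor's leading term divides it; move 1/11a to the remainder.
  leading term b²: no divisor's leading term divides it; move 18/5b² to the remainder.
  leading term b: no divisor's leading term divides it; move 6/5b to the remainder.
  leading term 1: no divisor's leading term divides it; move -2/11 to the remainder.
  remainder 1/11a + 18/5b² + 6/5b - 2/11 ≠ 0; add g_4 = 1/11a + 18/5b² + 6/5b - 2/11 to the basis.

S(f_2,g_4): lcm = ab. S = -198/5b³ - 48/5b² + 16/5b.
  leading term b³: no divisor's leading term divides it; move -198/5b³ to the remainder.
  leading term b²: no divisor's leading term divides it; move -48/5b² to the remainder.
  leading term b: no divisor's leading term divides it; move 16/5b to the remainder.
  remainder -198/5b³ - 48/5b² + 16/5b ≠ 0; add g_5 = -198/5b³ - 48/5b² + 16/5b to the basis.

The other S-polynomials (S(f_1,f_2), S(f_1,f_3), S(f_1,g_4), S(f_3,g_4), S(f_1,g_5), S(f_2,g_5), S(f_3,g_5), S(g_4,g_5)) all reduce to 0 modulo the current basis, so we have a Gröbner basis.
Inter-reduce: drop elements whose leading term is divisible by another's, tail-reduce, and make monic.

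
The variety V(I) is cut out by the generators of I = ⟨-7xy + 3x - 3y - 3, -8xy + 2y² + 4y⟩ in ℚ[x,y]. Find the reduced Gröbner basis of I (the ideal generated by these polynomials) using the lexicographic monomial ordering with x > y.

f_1 = -7xy + 3x - 3y - 3, LT = xy.
f_2 = -8xy + 2y² + 4y, LT = xy.

S(f_1,f_2): lcm = xy. S = -3/7x + ¼y² + 13/14y + 3/7.
  leading term x: no divisor's leading term divides it; move -3/7x to the remainder.
  leading term y²: no divisor's leading term divides it; move ¼y² to the remainder.
  leading term y: no divisor's leading term divides it; move 13/14y to the remainder.
  leading term 1: no divisor's leading term divides it; move 3/7 to the remainder.
  remainder -3/7x + ¼y² + 13/14y + 3/7 ≠ 0; add g_3 = -3/7x + ¼y² + 13/14y + 3/7 to the basis.

S(f_1,g_3): lcm = xy. S = -3/7x + 7/12y³ + 13/6y² + 10/7y + 3/7.
  leading term x: subtract (1)·g_3 from -3/7x + 7/12y³ + 13/6y² + 10/7y + 3/7 → 7/12y³ + 23/12y² + ½y
  leading term y³: no divisor's leading term divides it; move 7/12y³ to the remainder.
  leading term y²: no divisor's leading term divides it; move 23/12y² to the remainder.
  leading term y: no divisor's leading term divides it; move ½y to the remainder.
  remainder 7/12y³ + 23/12y² + ½y ≠ 0; add g_4 = 7/12y³ + 23/12y² + ½y to the basis.

The other S-polynomials (S(f_2,g_3), S(f_1,g_4), S(f_2,g_4), S(g_3,g_4)) all reduce to 0 modulo the current basis, so we have a Gröbner basis.
Inter-reduce: drop elements whose leading term is divisible by another's, tail-reduce, and make monic.

G = {x - 7/12y² - 13/6y - 1, y³ + 23/7y² + 6/7y}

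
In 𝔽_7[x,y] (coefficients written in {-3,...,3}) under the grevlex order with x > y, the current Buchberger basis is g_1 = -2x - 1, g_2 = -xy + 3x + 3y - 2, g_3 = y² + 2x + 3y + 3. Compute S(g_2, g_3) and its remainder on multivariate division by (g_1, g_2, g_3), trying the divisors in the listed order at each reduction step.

lcm(LM(g_2), LM(g_3)) = xy².
S = (lcm/LT(g_2))·g_2 − (lcm/LT(g_3))·g_3 = -2x² + xy - 3y² - 3x + 2y.
Reduce S modulo (g_1, g_2, g_3) in that order:
  leading term x²: subtract (x)·g_1 from -2x² + xy - 3y² - 3x + 2y → xy - 3y² - 2x + 2y
  leading term xy: subtract (3y)·g_1 from xy - 3y² - 2x + 2y → -3y² - 2x - 2y
  leading term y²: subtract (-3)·g_3 from -3y² - 2x - 2y → -3x + 2
  leading term x: subtract (-2)·g_1 from -3x + 2 → 0
The remainder is 0, so this S-polynomial contributes no new basis element.

S(g_2, g_3) = -2x² + xy - 3y² - 3x + 2y; remainder on division = 0.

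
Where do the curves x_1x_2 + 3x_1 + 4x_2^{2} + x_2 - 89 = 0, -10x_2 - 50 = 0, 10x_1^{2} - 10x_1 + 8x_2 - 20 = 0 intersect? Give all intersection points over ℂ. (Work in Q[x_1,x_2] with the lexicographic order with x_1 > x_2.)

Compute a lex Gröbner basis by Buchberger's algorithm.
f_1 = x_1x_2 + 3x_1 + 4x_2^{2} + x_2 - 89, LT = x_1x_2.
f_2 = -10x_2 - 50, LT = x_2.
f_3 = 10x_1^{2} - 10x_1 + 8x_2 - 20, LT = x_1^{2}.

S(f_1,f_2): lcm = x_1x_2. S = -2x_1 + 4x_2^{2} + x_2 - 89.
  leading term x_1: no divisor's leading term divides it; move -2x_1 to the remainder.
  leading term x_2^{2}: subtract (-\tfrac{2}{5}x_2)·f_2 from 4x_2^{2} + x_2 - 89 → -19x_2 - 89
  leading term x_2: subtract (\tfrac{19}{10})·f_2 from -19x_2 - 89 → 6
  leading term 1: no divisor's leading term divides it; move 6 to the remainder.
  remainder -2x_1 + 6 ≠ 0; add h_4 = -2x_1 + 6 to the basis.

S(f_1,f_3): lcm = x_1^{2}x_2. S = 3x_1^{2} + 4x_1x_2^{2} + 2x_1x_2 - 89x_1 - \tfrac{4}{5}x_2^{2} + 2x_2.
  leading term x_1^{2}: subtract (\tfrac{3}{10})·f_3 from 3x_1^{2} + 4x_1x_2^{2} + 2x_1x_2 - 89x_1 - \tfrac{4}{5}x_2^{2} + 2x_2 → 4x_1x_2^{2} + 2x_1x_2 - 86x_1 - \tfrac{4}{5}x_2^{2} - \tfrac{2}{5}x_2 + 6
  leading term x_1x_2^{2}: subtract (4x_2)·f_1 from 4x_1x_2^{2} + 2x_1x_2 - 86x_1 - \tfrac{4}{5}x_2^{2} - \tfrac{2}{5}x_2 + 6 → -10x_1x_2 - 86x_1 - 16x_2^{3} - \tfrac{24}{5}x_2^{2} + \tfrac{1778}{5}x_2 + 6
  leading term x_1x_2: subtract (-10)·f_1 from -10x_1x_2 - 86x_1 - 16x_2^{3} - \tfrac{24}{5}x_2^{2} + \tfrac{1778}{5}x_2 + 6 → -56x_1 - 16x_2^{3} + \tfrac{176}{5}x_2^{2} + \tfrac{1828}{5}x_2 - 884
  leading term x_1: subtract (28)·h_4 from -56x_1 - 16x_2^{3} + \tfrac{176}{5}x_2^{2} + \tfrac{1828}{5}x_2 - 884 → -16x_2^{3} + \tfrac{176}{5}x_2^{2} + \tfrac{1828}{5}x_2 - 1052
  leading term x_2^{3}: subtract (\tfrac{8}{5}x_2^{2})·f_2 from -16x_2^{3} + \tfrac{176}{5}x_2^{2} + \tfrac{1828}{5}x_2 - 1052 → \tfrac{576}{5}x_2^{2} + \tfrac{1828}{5}x_2 - 1052
  leading term x_2^{2}: subtract (-\tfrac{288}{25}x_2)·f_2 from \tfrac{576}{5}x_2^{2} + \tfrac{1828}{5}x_2 - 1052 → -\tfrac{1052}{5}x_2 - 1052
  leading term x_2: subtract (\tfrac{526}{25})·f_2 from -\tfrac{1052}{5}x_2 - 1052 → 0
  remainder 0.

S(f_2,f_3): leading monomials are coprime, so the S-polynomial reduces to 0 (Buchberger's first criterion).
S(f_1,h_4): lcm = x_1x_2. S = 3x_1 + 4x_2^{2} + 4x_2 - 89.
  leading term x_1: subtract (-\tfrac{3}{2})·h_4 from 3x_1 + 4x_2^{2} + 4x_2 - 89 → 4x_2^{2} + 4x_2 - 80
  leading term x_2^{2}: subtract (-\tfrac{2}{5}x_2)·f_2 from 4x_2^{2} + 4x_2 - 80 → -16x_2 - 80
  leading term x_2: subtract (\tfrac{8}{5})·f_2 from -16x_2 - 80 → 0
  remainder 0.

S(f_2,h_4): leading monomials are coprime, so the S-polynomial reduces to 0 (Buchberger's first criterion).
S(f_3,h_4): lcm = x_1^{2}. S = 2x_1 + \tfrac{4}{5}x_2 - 2.
  leading term x_1: subtract (-1)·h_4 from 2x_1 + \tfrac{4}{5}x_2 - 2 → \tfrac{4}{5}x_2 + 4
  leading term x_2: subtract (-\tfrac{2}{25})·f_2 from \tfrac{4}{5}x_2 + 4 → 0
  remainder 0.

Every S-polynomial of the final basis reduces to 0, so we have a Gröbner basis.
Inter-reduce: drop elements whose leading term is divisible by another's, tail-reduce, and make monic.
Reduced Gröbner basis: {x_1 - 3, x_2 + 5}.

From the last basis element, x_2 + 5 = 0, so x_2 takes values in {-5}. Each choice, substituted upward through the basis, yields the corresponding point(s) of the solution set.
  x_2 = -5: the earlier basis element becomes x_1 - 3 = 0, giving x_1 = 3 — point (3, -5).
Substituting each solution back into the original system confirms all equations vanish.

{(3, -5)}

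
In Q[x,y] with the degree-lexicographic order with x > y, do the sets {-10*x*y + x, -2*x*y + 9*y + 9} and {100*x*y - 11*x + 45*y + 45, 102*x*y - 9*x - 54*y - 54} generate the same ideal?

Since reduced Gröbner bases are canonical representatives of ideals under a given ordering, it suffices to compute and compare them.
Buchberger on the first generating set:
f_1 = -10*x*y + x, LT = x*y.
f_2 = -2*x*y + 9*y + 9, LT = x*y.

S(f_1,f_2): lcm = x*y. S = -1/10*x + 9/2*y + 9/2.
  leading term x: no divisor's leading term divides it; move -1/10*x to the remainder.
  leading term y: no divisor's leading term divides it; move 9/2*y to the remainder.
  leading term 1: no divisor's leading term divides it; move 9/2 to the remainder.
  remainder -1/10*x + 9/2*y + 9/2 ≠ 0; add g_3 = -1/10*x + 9/2*y + 9/2 to the basis.

S(f_1,g_3): lcm = x*y. S = 45*y**2 - 1/10*x + 45*y.
  leading term y**2: no divisor's leading term divides it; move 45*y**2 to the remainder.
  leading term x: subtract (1)·g_3 from -1/10*x + 45*y → 81/2*y - 9/2
  leading term y: no divisor's leading term divides it; move 81/2*y to the remainder.
  leading term 1: no divisor's leading term divides it; move -9/2 to the remainder.
  remainder 45*y**2 + 81/2*y - 9/2 ≠ 0; add g_4 = 45*y**2 + 81/2*y - 9/2 to the basis.

The other S-polynomials (S(f_2,g_3), S(f_1,g_4), S(f_2,g_4), S(g_3,g_4)) all reduce to 0 modulo the current basis, so we have a Gröbner basis.
Inter-reduce: drop elements whose leading term is divisible by another's, tail-reduce, and make monic.
Reduced Gröbner basis: {y**2 + 9/10*y - 1/10, x - 45*y - 45}.

Buchberger on the second generating set:
h_1 = 100*x*y - 11*x + 45*y + 45, LT = x*y.
h_2 = 102*x*y - 9*x - 54*y - 54, LT = x*y.

S(h_1,h_2): lcm = x*y. S = -37/1700*x + 333/340*y + 333/340.
  leading term x: no divisor's leading term divides it; move -37/1700*x to the remainder.
  leading term y: no divisor's leading term divides it; move 333/340*y to the remainder.
  leading term 1: no divisor's leading term divides it; move 333/340 to the remainder.
  remainder -37/1700*x + 333/340*y + 333/340 ≠ 0; add k_3 = -37/1700*x + 333/340*y + 333/340 to the basis.

S(h_1,k_3): lcm = x*y. S = 45*y**2 - 11/100*x + 909/20*y + 9/20.
  leading term y**2: no divisor's leading term divides it; move 45*y**2 to the remainder.
  leading term x: subtract (187/37)·k_3 from -11/100*x + 909/20*y + 9/20 → 81/2*y - 9/2
  leading term y: no divisor's leading term divides it; move 81/2*y to the remainder.
  leading term 1: no divisor's leading term divides it; move -9/2 to the remainder.
  remainder 45*y**2 + 81/2*y - 9/2 ≠ 0; add k_4 = 45*y**2 + 81/2*y - 9/2 to the basis.

The other S-polynomials (S(h_2,k_3), S(h_1,k_4), S(h_2,k_4), S(k_3,k_4)) all reduce to 0 modulo the current basis, so we have a Gröbner basis.
Inter-reduce: drop elements whose leading term is divisible by another's, tail-reduce, and make monic.
Reduced Gröbner basis: {y**2 + 9/10*y - 1/10, x - 45*y - 45}.

These coincide, so the ideals are equal.

Yes, the ideals are equal.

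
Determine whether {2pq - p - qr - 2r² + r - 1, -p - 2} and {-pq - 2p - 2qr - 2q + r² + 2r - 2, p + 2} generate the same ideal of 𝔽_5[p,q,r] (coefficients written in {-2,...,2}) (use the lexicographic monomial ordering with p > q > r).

No, the ideals differ.

For a fixed monomial order, each ideal has a unique reduced Gröbner basis; comparing bases decides equality.
Buchberger on the first generating set:
f_1 = 2pq - p - qr - 2r² + r - 1, LT = pq.
f_2 = -p - 2, LT = p.

S(f_1,f_2): lcm = pq. S = 2p + 2qr - 2q - r² - 2r + 2.
  leading term p: subtract (-2)·f_2 from 2p + 2qr - 2q - r² - 2r + 2 → 2qr - 2q - r² - 2r - 2
  leading term qr: no divisor's leading term divides it; move 2qr to the remainder.
  leading term q: no divisor's leading term divides it; move -2q to the remainder.
  leading term r²: no divisor's leading term divides it; move -r² to the remainder.
  leading term r: no divisor's leading term divides it; move -2r to the remainder.
  leading term 1: no divisor's leading term divides it; move -2 to the remainder.
  remainder 2qr - 2q - r² - 2r - 2 ≠ 0; add g_3 = 2qr - 2q - r² - 2r - 2 to the basis.

S(f_1,g_3): lcm = pqr. S = pq - 2pr² - 2pr + p + 2qr² - r³ - 2r² + 2r.
  leading term pq: subtract (-2)·f_1 from pq - 2pr² - 2pr + p + 2qr² - r³ - 2r² + 2r → -2pr² - 2pr - p + 2qr² - 2qr - r³ - r² - r - 2
  leading term pr²: subtract (2r²)·f_2 from -2pr² - 2pr - p + 2qr² - 2qr - r³ - r² - r - 2 → -2pr - p + 2qr² - 2qr - r³ - 2r² - r - 2
  leading term pr: subtract (2r)·f_2 from -2pr - p + 2qr² - 2qr - r³ - 2r² - r - 2 → -p + 2qr² - 2qr - r³ - 2r² - 2r - 2
  leading term p: subtract (1)·f_2 from -p + 2qr² - 2qr - r³ - 2r² - 2r - 2 → 2qr² - 2qr - r³ - 2r² - 2r
  leading term qr²: subtract (r)·g_3 from 2qr² - 2qr - r³ - 2r² - 2r → 0
  remainder 0.

S(f_2,g_3): leading monomials are coprime, so the S-polynomial reduces to 0 (Buchberger's first criterion).
Every S-polynomial of the final basis reduces to 0, so we have a Gröbner basis.
Inter-reduce: drop elements whose leading term is divisible by another's, tail-reduce, and make monic.
Reduced Gröbner basis: {p + 2, qr - q + 2r² - r - 1}.

Buchberger on the second generating set:
h_1 = -pq - 2p - 2qr - 2q + r² + 2r - 2, LT = pq.
h_2 = p + 2, LT = p.

S(h_1,h_2): lcm = pq. S = 2p + 2qr - r² - 2r + 2.
  leading term p: subtract (2)·h_2 from 2p + 2qr - r² - 2r + 2 → 2qr - r² - 2r - 2
  leading term qr: no divisor's leading term divides it; move 2qr to the remainder.
  leading term r²: no divisor's leading term divides it; move -r² to the remainder.
  leading term r: no divisor's leading term divides it; move -2r to the remainder.
  leading term 1: no divisor's leading term divides it; move -2 to the remainder.
  remainder 2qr - r² - 2r - 2 ≠ 0; add k_3 = 2qr - r² - 2r - 2 to the basis.

S(h_1,k_3): lcm = pqr. S = -2pr² - 2pr + p + 2qr² + 2qr - r³ - 2r² + 2r.
  leading term pr²: subtract (-2r²)·h_2 from -2pr² - 2pr + p + 2qr² + 2qr - r³ - 2r² + 2r → -2pr + p + 2qr² + 2qr - r³ + 2r² + 2r
  leading term pr: subtract (-2r)·h_2 from -2pr + p + 2qr² + 2qr - r³ + 2r² + 2r → p + 2qr² + 2qr - r³ + 2r² + r
  leading term p: subtract (1)·h_2 from p + 2qr² + 2qr - r³ + 2r² + r → 2qr² + 2qr - r³ + 2r² + r - 2
  leading term qr²: subtract (r)·k_3 from 2qr² + 2qr - r³ + 2r² + r - 2 → 2qr - r² - 2r - 2
  leading term qr: subtract (1)·k_3 from 2qr - r² - 2r - 2 → 0
  remainder 0.

S(h_2,k_3): leading monomials are coprime, so the S-polynomial reduces to 0 (Buchberger's first criterion).
Every S-polynomial of the final basis reduces to 0, so we have a Gröbner basis.
Inter-reduce: drop elements whose leading term is divisible by another's, tail-reduce, and make monic.
Reduced Gröbner basis: {p + 2, qr + 2r² - r - 1}.

These differ, so the ideals are not equal.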